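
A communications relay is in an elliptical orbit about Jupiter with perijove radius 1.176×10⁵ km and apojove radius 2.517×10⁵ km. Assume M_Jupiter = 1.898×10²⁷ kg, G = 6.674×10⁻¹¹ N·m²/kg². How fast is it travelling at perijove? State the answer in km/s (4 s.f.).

v ≈ 38.32 km/s

μ = GM = 6.674×10⁻¹¹ × 1.898×10²⁷ = 1.267×10¹⁷ m³/s².
Semi-major axis a = (r_p + r_a)/2 = 1.8465×10⁵ km = 1.846×10⁸ m.
Vis-viva: v² = μ(2/r − 1/a) = 1.267×10¹⁷ × (1.701×10⁻⁸ − 5.416×10⁻⁹) = 1.468×10⁹ m²/s².
v = 38320 m/s = 38.32 km/s.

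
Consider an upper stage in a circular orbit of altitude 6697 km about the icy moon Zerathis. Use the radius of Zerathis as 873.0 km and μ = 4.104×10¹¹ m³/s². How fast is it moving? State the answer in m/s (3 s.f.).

r = 873.0 + 6697 = 7570.0 km = 7.5700×10⁶ m.
For a circular orbit v = √(μ/r) = √(4.104×10¹¹ / 7.570×10⁶) = √(5.421×10⁴) = 232.8 m/s.

v ≈ 233 m/s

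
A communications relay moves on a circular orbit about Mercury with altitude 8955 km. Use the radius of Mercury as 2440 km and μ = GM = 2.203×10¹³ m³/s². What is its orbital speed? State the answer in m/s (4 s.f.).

v ≈ 1390 m/s

r = 2440 + 8955 = 11395 km = 1.1395×10⁷ m.
For a circular orbit v = √(μ/r) = √(2.203×10¹³ / 1.140×10⁷) = √(1.933×10⁶) = 1390 m/s.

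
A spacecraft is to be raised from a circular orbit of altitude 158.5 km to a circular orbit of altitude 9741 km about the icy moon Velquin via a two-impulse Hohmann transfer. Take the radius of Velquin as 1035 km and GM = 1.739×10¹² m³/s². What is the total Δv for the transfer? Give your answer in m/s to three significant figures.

Δv_total ≈ 635 m/s

r₁ = 1035 + 158.5 = 1193.5 km = 1.1935×10⁶ m.
r₂ = 1035 + 9741 = 10776 km = 1.0776×10⁷ m.
Transfer ellipse a_t = (r₁ + r₂)/2 = 5.985×10⁶ m.
At r₁: circular v_c1 = √(μ/r₁) = 1207 m/s; transfer-periapsis v_p = √[μ(2/r₁ − 1/a_t)] = 1620 m/s.
Δv₁ = v_p − v_c1 = 412.6 m/s.
At r₂: circular v_c2 = √(μ/r₂) = 401.7 m/s; transfer-apoapsis v_a = √[μ(2/r₂ − 1/a_t)] = 179.4 m/s.
Δv₂ = v_c2 − v_a = 222.3 m/s.
Total Δv = Δv₁ + Δv₂ = 635.0 m/s.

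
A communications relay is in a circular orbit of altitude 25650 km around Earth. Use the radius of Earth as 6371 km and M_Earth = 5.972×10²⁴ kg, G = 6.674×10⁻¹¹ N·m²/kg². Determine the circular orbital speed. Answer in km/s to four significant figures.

v ≈ 3.528 km/s

μ = GM = 6.674×10⁻¹¹ × 5.972×10²⁴ = 3.986×10¹⁴ m³/s².
r = 6371 + 25650 = 32021 km = 3.2021×10⁷ m.
For a circular orbit v = √(μ/r) = √(3.986×10¹⁴ / 3.202×10⁷) = √(1.245×10⁷) = 3528 m/s.
That is 3.528 km/s.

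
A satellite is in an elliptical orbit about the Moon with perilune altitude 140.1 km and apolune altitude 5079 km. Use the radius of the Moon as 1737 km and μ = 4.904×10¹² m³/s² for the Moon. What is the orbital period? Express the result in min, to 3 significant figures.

r_p = 1737 + 140.1 = 1877.1 km = 1.8771×10⁶ m.
r_a = 1737 + 5079 = 6816.0 km = 6.8160×10⁶ m.
Semi-major axis a = (r_p + r_a)/2 = (1877.1 + 6816.0)/2 = 4346.6 km = 4.347×10⁶ m.
By Kepler's third law T = 2π√(a³/μ) = 2π × 4.092×10³ = 2.571×10⁴ s.
= 428.5 min.

T ≈ 429 min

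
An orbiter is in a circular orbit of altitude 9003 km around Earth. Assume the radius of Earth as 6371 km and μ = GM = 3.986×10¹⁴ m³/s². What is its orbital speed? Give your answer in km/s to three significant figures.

r = 6371 + 9003 = 15374 km = 1.5374×10⁷ m.
For a circular orbit v = √(μ/r) = √(3.986×10¹⁴ / 1.537×10⁷) = √(2.593×10⁷) = 5092 m/s.
That is 5.092 km/s.

v ≈ 5.09 km/s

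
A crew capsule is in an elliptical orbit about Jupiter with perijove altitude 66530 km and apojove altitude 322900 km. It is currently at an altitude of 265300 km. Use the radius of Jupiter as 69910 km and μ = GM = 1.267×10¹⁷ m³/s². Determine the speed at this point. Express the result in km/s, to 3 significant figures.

r_p = 69910 + 66530 = 136440 km = 1.3644×10⁸ m.
r_a = 69910 + 322900 = 392810 km = 3.9281×10⁸ m.
r = 69910 + 265300 = 3.3521×10⁵ km = 3.352×10⁸ m.
Semi-major axis a = (r_p + r_a)/2 = 2.6462×10⁵ km = 2.646×10⁸ m.
Vis-viva: v² = μ(2/r − 1/a) = 1.267×10¹⁷ × (5.966×10⁻⁹ − 3.779×10⁻⁹) = 2.772×10⁸ m²/s².
v = 16650 m/s = 16.65 km/s.

v ≈ 16.6 km/s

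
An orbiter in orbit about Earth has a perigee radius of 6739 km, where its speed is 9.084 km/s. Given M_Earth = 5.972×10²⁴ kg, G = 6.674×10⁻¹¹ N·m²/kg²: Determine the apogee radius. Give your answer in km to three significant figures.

apogee radius ≈ 15500 km

μ = GM = 6.674×10⁻¹¹ × 5.972×10²⁴ = 3.986×10¹⁴ m³/s².
r_p = 6.739×10⁶ m.
Specific energy ε = v²/2 − μ/r = -1.788×10⁷ J/kg, so a = −μ/(2ε) = 1.114×10⁷ m.
The apsides satisfy r_p + r_a = 2a, so the apogee radius is 2a − r_p = 1.555×10⁷ m = 15547 km.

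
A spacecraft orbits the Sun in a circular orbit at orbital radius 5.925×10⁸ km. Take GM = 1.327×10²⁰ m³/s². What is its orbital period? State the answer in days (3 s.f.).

T ≈ 2880 days

r = 5.925×10⁸ km = 5.925×10¹¹ m.
Kepler's third law: T = 2π√(r³/μ) = 2π√((5.925×10¹¹)³ / 1.327×10²⁰).
r³/μ = 1.567×10¹⁵ s², so T = 2π × 3.959×10⁷ = 2.488×10⁸ s.
Converting: 2.488×10⁸ s ÷ 86400 = 2879 days.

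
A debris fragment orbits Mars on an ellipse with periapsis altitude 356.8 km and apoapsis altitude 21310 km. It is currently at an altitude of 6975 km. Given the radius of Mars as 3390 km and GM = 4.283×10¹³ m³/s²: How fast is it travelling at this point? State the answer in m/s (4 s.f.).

r_p = 3390 + 356.8 = 3746.8 km = 3.7468×10⁶ m.
r_a = 3390 + 21310 = 24700 km = 2.4700×10⁷ m.
r = 3390 + 6975 = 10365 km = 1.036×10⁷ m.
Semi-major axis a = (r_p + r_a)/2 = 14223 km = 1.422×10⁷ m.
Vis-viva: v² = μ(2/r − 1/a) = 4.283×10¹³ × (1.930×10⁻⁷ − 7.031×10⁻⁸) = 5.253×10⁶ m²/s².
v = 2292 m/s.

v ≈ 2292 m/s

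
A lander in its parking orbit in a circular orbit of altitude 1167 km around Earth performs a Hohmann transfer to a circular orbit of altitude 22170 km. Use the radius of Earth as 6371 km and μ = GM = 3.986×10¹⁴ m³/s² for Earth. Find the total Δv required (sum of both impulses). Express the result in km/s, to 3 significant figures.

r₁ = 6371 + 1167 = 7538.0 km = 7.5380×10⁶ m.
r₂ = 6371 + 22170 = 28541 km = 2.8541×10⁷ m.
Transfer ellipse a_t = (r₁ + r₂)/2 = 1.804×10⁷ m.
At r₁: circular v_c1 = √(μ/r₁) = 7272 m/s; transfer-perigee v_p = √[μ(2/r₁ − 1/a_t)] = 9147 m/s.
Δv₁ = v_p − v_c1 = 1875 m/s.
At r₂: circular v_c2 = √(μ/r₂) = 3737 m/s; transfer-apogee v_a = √[μ(2/r₂ − 1/a_t)] = 2416 m/s.
Δv₂ = v_c2 − v_a = 1321 m/s.
Total Δv = Δv₁ + Δv₂ = 3196 m/s = 3.196 km/s.

Δv_total ≈ 3.20 km/s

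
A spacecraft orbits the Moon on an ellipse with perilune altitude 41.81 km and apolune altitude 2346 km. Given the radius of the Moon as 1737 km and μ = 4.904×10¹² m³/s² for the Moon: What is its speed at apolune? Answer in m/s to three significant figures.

v ≈ 854 m/s

r_p = 1737 + 41.81 = 1778.8 km = 1.7788×10⁶ m.
r_a = 1737 + 2346 = 4083.0 km = 4.0830×10⁶ m.
Semi-major axis a = (r_p + r_a)/2 = 2930.9 km = 2.931×10⁶ m.
Vis-viva: v² = μ(2/r − 1/a) = 4.904×10¹² × (4.898×10⁻⁷ − 3.412×10⁻⁷) = 7.290×10⁵ m²/s².
v = 853.8 m/s.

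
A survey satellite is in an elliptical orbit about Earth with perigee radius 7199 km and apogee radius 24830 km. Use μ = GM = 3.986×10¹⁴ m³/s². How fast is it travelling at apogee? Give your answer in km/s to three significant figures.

Semi-major axis a = (r_p + r_a)/2 = 16014 km = 1.601×10⁷ m.
Vis-viva: v² = μ(2/r − 1/a) = 3.986×10¹⁴ × (8.055×10⁻⁸ − 6.244×10⁻⁸) = 7.216×10⁶ m²/s².
v = 2686 m/s = 2.686 km/s.

v ≈ 2.69 km/s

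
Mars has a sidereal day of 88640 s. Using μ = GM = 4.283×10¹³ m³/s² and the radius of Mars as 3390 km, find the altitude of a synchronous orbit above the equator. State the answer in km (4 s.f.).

h_sync ≈ 17040 km

A synchronous orbit has period T, so by Kepler's third law a = (μT²/4π²)^(1/3).
μT²/4π² = 4.283×10¹³ × (8.864×10⁴)² / 39.48 = 8.524×10²¹ m³.
a = 2.043×10⁷ m = 20428 km.
Altitude h = a − R = 20428 − 3390 = 17038 km.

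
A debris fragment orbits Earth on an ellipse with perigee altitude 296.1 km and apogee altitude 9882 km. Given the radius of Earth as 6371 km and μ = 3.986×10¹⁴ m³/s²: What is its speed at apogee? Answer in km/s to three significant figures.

r_p = 6371 + 296.1 = 6667.1 km = 6.6671×10⁶ m.
r_a = 6371 + 9882 = 16253 km = 1.6253×10⁷ m.
Semi-major axis a = (r_p + r_a)/2 = 11460 km = 1.146×10⁷ m.
Vis-viva: v² = μ(2/r − 1/a) = 3.986×10¹⁴ × (1.231×10⁻⁷ − 8.726×10⁻⁸) = 1.427×10⁷ m²/s².
v = 3777 m/s = 3.777 km/s.

v ≈ 3.78 km/s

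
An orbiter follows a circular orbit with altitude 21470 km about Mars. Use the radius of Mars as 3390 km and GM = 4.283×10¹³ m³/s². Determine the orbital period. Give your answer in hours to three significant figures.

r = 3390 + 21470 = 24860 km = 2.4860×10⁷ m.
Kepler's third law: T = 2π√(r³/μ) = 2π√((2.486×10⁷)³ / 4.283×10¹³).
r³/μ = 3.587×10⁸ s², so T = 2π × 1.894×10⁴ = 1.190×10⁵ s.
Converting: 1.190×10⁵ s ÷ 3600 = 33.06 hours.

T ≈ 33.1 hours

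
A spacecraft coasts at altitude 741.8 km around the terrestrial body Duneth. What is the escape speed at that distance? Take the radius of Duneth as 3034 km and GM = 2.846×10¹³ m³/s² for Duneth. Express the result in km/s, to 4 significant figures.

r = 3034 + 741.8 = 3775.8 km = 3.7758×10⁶ m.
Escape speed v_esc = √(2μ/r) = √(2 × 2.846×10¹³ / 3.776×10⁶) = √(1.507×10⁷) = 3883 m/s.
= 3.883 km/s.

v_esc ≈ 3.883 km/s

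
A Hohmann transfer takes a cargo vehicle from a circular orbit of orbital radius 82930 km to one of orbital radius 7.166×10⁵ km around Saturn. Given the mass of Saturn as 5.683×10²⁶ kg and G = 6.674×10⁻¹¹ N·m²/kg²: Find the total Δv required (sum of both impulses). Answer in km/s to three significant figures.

Δv_total ≈ 11.2 km/s

μ = GM = 6.674×10⁻¹¹ × 5.683×10²⁶ = 3.793×10¹⁶ m³/s².
r₁ = 82930 km = 8.293×10⁷ m.
r₂ = 7.166×10⁵ km = 7.166×10⁸ m.
Transfer ellipse a_t = (r₁ + r₂)/2 = 3.998×10⁸ m.
At r₁: circular v_c1 = √(μ/r₁) = 21390 m/s; transfer-perikrone v_p = √[μ(2/r₁ − 1/a_t)] = 28630 m/s.
Δv₁ = v_p − v_c1 = 7247 m/s.
At r₂: circular v_c2 = √(μ/r₂) = 7275 m/s; transfer-apokrone v_a = √[μ(2/r₂ − 1/a_t)] = 3314 m/s.
Δv₂ = v_c2 − v_a = 3962 m/s.
Total Δv = Δv₁ + Δv₂ = 11210 m/s = 11.21 km/s.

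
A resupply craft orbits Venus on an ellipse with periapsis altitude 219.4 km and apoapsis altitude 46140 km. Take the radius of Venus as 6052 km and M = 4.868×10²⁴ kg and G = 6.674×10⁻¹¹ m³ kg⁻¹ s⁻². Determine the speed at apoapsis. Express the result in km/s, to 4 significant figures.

v ≈ 1.156 km/s

μ = GM = 6.674×10⁻¹¹ × 4.868×10²⁴ = 3.249×10¹⁴ m³/s².
r_p = 6052 + 219.4 = 6271.4 km = 6.2714×10⁶ m.
r_a = 6052 + 46140 = 52192 km = 5.2192×10⁷ m.
Semi-major axis a = (r_p + r_a)/2 = 29232 km = 2.923×10⁷ m.
Vis-viva: v² = μ(2/r − 1/a) = 3.249×10¹⁴ × (3.832×10⁻⁸ − 3.421×10⁻⁸) = 1.335×10⁶ m²/s².
v = 1156 m/s = 1.156 km/s.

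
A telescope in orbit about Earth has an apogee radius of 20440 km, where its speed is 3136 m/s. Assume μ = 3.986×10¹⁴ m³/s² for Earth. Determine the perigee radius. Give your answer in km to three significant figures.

perigee radius ≈ 6890 km

r_a = 2.044×10⁷ m.
Specific energy ε = v²/2 − μ/r = -1.458×10⁷ J/kg, so a = −μ/(2ε) = 1.367×10⁷ m.
The apsides satisfy r_p + r_a = 2a, so the perigee radius is 2a − r_a = 6.892×10⁶ m = 6891.8 km.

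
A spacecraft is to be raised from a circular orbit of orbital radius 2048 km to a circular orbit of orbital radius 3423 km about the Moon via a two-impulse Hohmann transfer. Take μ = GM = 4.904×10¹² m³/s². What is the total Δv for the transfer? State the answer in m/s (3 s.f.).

Δv_total ≈ 345 m/s

r₁ = 2048 km = 2.048×10⁶ m.
r₂ = 3423 km = 3.423×10⁶ m.
Transfer ellipse a_t = (r₁ + r₂)/2 = 2.736×10⁶ m.
At r₁: circular v_c1 = √(μ/r₁) = 1547 m/s; transfer-perilune v_p = √[μ(2/r₁ − 1/a_t)] = 1731 m/s.
Δv₁ = v_p − v_c1 = 183.6 m/s.
At r₂: circular v_c2 = √(μ/r₂) = 1197 m/s; transfer-apolune v_a = √[μ(2/r₂ − 1/a_t)] = 1036 m/s.
Δv₂ = v_c2 − v_a = 161.3 m/s.
Total Δv = Δv₁ + Δv₂ = 344.8 m/s.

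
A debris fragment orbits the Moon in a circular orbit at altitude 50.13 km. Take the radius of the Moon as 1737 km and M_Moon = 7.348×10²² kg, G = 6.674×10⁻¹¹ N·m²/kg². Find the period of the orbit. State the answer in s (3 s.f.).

μ = GM = 6.674×10⁻¹¹ × 7.348×10²² = 4.904×10¹² m³/s².
r = 1737 + 50.13 = 1787.1 km = 1.7871×10⁶ m.
Kepler's third law: T = 2π√(r³/μ) = 2π√((1.787×10⁶)³ / 4.904×10¹²).
r³/μ = 1.164×10⁶ s², so T = 2π × 1.079×10³ = 6.779×10³ s.

T ≈ 6780 s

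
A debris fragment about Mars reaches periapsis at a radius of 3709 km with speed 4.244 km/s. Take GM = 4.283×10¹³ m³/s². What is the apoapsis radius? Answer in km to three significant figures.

r_p = 3.709×10⁶ m.
Specific energy ε = v²/2 − μ/r = -2.542×10⁶ J/kg, so a = −μ/(2ε) = 8.425×10⁶ m.
The apsides satisfy r_p + r_a = 2a, so the apoapsis radius is 2a − r_p = 1.314×10⁷ m = 13141 km.

apoapsis radius ≈ 13100 km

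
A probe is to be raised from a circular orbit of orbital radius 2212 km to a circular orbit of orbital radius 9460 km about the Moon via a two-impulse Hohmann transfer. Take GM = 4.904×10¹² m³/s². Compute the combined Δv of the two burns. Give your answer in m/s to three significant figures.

r₁ = 2212 km = 2.212×10⁶ m.
r₂ = 9460 km = 9.460×10⁶ m.
Transfer ellipse a_t = (r₁ + r₂)/2 = 5.836×10⁶ m.
At r₁: circular v_c1 = √(μ/r₁) = 1489 m/s; transfer-perilune v_p = √[μ(2/r₁ − 1/a_t)] = 1896 m/s.
Δv₁ = v_p − v_c1 = 406.7 m/s.
At r₂: circular v_c2 = √(μ/r₂) = 720.0 m/s; transfer-apolune v_a = √[μ(2/r₂ − 1/a_t)] = 443.3 m/s.
Δv₂ = v_c2 − v_a = 276.7 m/s.
Total Δv = Δv₁ + Δv₂ = 683.5 m/s.

Δv_total ≈ 683 m/s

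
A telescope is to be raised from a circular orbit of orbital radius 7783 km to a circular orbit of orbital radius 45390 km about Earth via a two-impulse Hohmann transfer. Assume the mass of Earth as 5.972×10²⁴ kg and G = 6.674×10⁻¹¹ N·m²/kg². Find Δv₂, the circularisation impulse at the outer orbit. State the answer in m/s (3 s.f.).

μ = GM = 6.674×10⁻¹¹ × 5.972×10²⁴ = 3.986×10¹⁴ m³/s².
r₁ = 7783 km = 7.783×10⁶ m.
r₂ = 45390 km = 4.539×10⁷ m.
Transfer ellipse a_t = (r₁ + r₂)/2 = 2.659×10⁷ m.
At r₁: circular v_c1 = √(μ/r₁) = 7156 m/s; transfer-perigee v_p = √[μ(2/r₁ − 1/a_t)] = 9350 m/s.
At r₂: circular v_c2 = √(μ/r₂) = 2963 m/s; transfer-apogee v_a = √[μ(2/r₂ − 1/a_t)] = 1603 m/s.
Δv₂ = v_c2 − v_a = 1360 m/s.

Δv ≈ 1360 m/s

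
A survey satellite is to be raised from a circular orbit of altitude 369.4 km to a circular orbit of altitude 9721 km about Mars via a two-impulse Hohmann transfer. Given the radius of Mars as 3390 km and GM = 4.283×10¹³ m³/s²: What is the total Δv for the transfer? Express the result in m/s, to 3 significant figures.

Δv_total ≈ 1430 m/s

r₁ = 3390 + 369.4 = 3759.4 km = 3.7594×10⁶ m.
r₂ = 3390 + 9721 = 13111 km = 1.3111×10⁷ m.
Transfer ellipse a_t = (r₁ + r₂)/2 = 8.435×10⁶ m.
At r₁: circular v_c1 = √(μ/r₁) = 3375 m/s; transfer-periapsis v_p = √[μ(2/r₁ − 1/a_t)] = 4208 m/s.
Δv₁ = v_p − v_c1 = 832.8 m/s.
At r₂: circular v_c2 = √(μ/r₂) = 1807 m/s; transfer-apoapsis v_a = √[μ(2/r₂ − 1/a_t)] = 1207 m/s.
Δv₂ = v_c2 − v_a = 600.8 m/s.
Total Δv = Δv₁ + Δv₂ = 1434 m/s.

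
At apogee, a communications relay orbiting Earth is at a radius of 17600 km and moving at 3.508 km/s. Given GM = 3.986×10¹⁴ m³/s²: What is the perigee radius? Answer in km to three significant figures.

perigee radius ≈ 6570 km

r_a = 1.760×10⁷ m.
Specific energy ε = v²/2 − μ/r = -1.649×10⁷ J/kg, so a = −μ/(2ε) = 1.208×10⁷ m.
The apsides satisfy r_p + r_a = 2a, so the perigee radius is 2a − r_a = 6.565×10⁶ m = 6565.3 km.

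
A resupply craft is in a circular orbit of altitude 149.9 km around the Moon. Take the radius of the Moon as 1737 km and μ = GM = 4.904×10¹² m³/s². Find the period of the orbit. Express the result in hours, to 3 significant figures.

T ≈ 2.04 hours

r = 1737 + 149.9 = 1886.9 km = 1.8869×10⁶ m.
Kepler's third law: T = 2π√(r³/μ) = 2π√((1.887×10⁶)³ / 4.904×10¹²).
r³/μ = 1.370×10⁶ s², so T = 2π × 1.170×10³ = 7.354×10³ s.
Converting: 7.354×10³ s ÷ 3600 = 2.043 hours.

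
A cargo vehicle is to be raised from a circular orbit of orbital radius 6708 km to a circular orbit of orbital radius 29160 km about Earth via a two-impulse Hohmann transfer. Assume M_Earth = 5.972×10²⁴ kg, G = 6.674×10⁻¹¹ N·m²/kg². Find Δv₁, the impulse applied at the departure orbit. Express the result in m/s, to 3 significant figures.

μ = GM = 6.674×10⁻¹¹ × 5.972×10²⁴ = 3.986×10¹⁴ m³/s².
r₁ = 6708 km = 6.708×10⁶ m.
r₂ = 29160 km = 2.916×10⁷ m.
Transfer ellipse a_t = (r₁ + r₂)/2 = 1.793×10⁷ m.
At r₁: circular v_c1 = √(μ/r₁) = 7708 m/s; transfer-perigee v_p = √[μ(2/r₁ − 1/a_t)] = 9829 m/s.
Δv₁ = v_p − v_c1 = 2121 m/s.

Δv ≈ 2120 m/s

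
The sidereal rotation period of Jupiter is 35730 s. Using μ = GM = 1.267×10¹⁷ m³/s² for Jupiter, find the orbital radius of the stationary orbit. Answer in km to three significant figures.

A synchronous orbit has period T, so by Kepler's third law a = (μT²/4π²)^(1/3).
μT²/4π² = 1.267×10¹⁷ × (3.573×10⁴)² / 39.48 = 4.097×10²⁴ m³.
a = 1.600×10⁸ m = 1.6002×10⁵ km.

r_sync ≈ 1.60×10⁵ km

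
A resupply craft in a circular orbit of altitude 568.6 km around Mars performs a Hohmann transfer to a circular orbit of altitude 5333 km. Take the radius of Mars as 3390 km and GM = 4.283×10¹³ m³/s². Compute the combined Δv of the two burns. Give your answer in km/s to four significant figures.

r₁ = 3390 + 568.6 = 3958.6 km = 3.9586×10⁶ m.
r₂ = 3390 + 5333 = 8723.0 km = 8.7230×10⁶ m.
Transfer ellipse a_t = (r₁ + r₂)/2 = 6.341×10⁶ m.
At r₁: circular v_c1 = √(μ/r₁) = 3289 m/s; transfer-periapsis v_p = √[μ(2/r₁ − 1/a_t)] = 3858 m/s.
Δv₁ = v_p − v_c1 = 568.7 m/s.
At r₂: circular v_c2 = √(μ/r₂) = 2216 m/s; transfer-apoapsis v_a = √[μ(2/r₂ − 1/a_t)] = 1751 m/s.
Δv₂ = v_c2 − v_a = 465.0 m/s.
Total Δv = Δv₁ + Δv₂ = 1034 m/s = 1.034 km/s.

Δv_total ≈ 1.034 km/s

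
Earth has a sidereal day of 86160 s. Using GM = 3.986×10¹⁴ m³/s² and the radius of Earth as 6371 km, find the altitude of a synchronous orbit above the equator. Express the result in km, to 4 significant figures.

h_sync ≈ 35790 km

A synchronous orbit has period T, so by Kepler's third law a = (μT²/4π²)^(1/3).
μT²/4π² = 3.986×10¹⁴ × (8.616×10⁴)² / 39.48 = 7.495×10²² m³.
a = 4.216×10⁷ m = 42163 km.
Altitude h = a − R = 42163 − 6371 = 35792 km.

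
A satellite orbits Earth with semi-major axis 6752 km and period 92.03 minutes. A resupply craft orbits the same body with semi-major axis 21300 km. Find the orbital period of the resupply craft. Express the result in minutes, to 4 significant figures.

T₂ ≈ 515.6 minutes

Kepler's third law: T² ∝ a³, so T₂ = T₁ (a₂/a₁)^(3/2).
a₂/a₁ = 3.155, (a₂/a₁)^(3/2) = 5.603.
T₂ = 92.03 × 5.603 = 515.6 minutes.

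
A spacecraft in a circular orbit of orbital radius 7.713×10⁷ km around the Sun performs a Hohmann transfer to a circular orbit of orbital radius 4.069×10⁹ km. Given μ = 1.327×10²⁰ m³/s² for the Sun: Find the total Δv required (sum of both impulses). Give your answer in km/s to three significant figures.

r₁ = 7.713×10⁷ km = 7.713×10¹⁰ m.
r₂ = 4.069×10⁹ km = 4.069×10¹² m.
Transfer ellipse a_t = (r₁ + r₂)/2 = 2.073×10¹² m.
At r₁: circular v_c1 = √(μ/r₁) = 41480 m/s; transfer-perihelion v_p = √[μ(2/r₁ − 1/a_t)] = 58110 m/s.
Δv₁ = v_p − v_c1 = 16630 m/s.
At r₂: circular v_c2 = √(μ/r₂) = 5711 m/s; transfer-aphelion v_a = √[μ(2/r₂ − 1/a_t)] = 1102 m/s.
Δv₂ = v_c2 − v_a = 4609 m/s.
Total Δv = Δv₁ + Δv₂ = 21240 m/s = 21.24 km/s.

Δv_total ≈ 21.2 km/s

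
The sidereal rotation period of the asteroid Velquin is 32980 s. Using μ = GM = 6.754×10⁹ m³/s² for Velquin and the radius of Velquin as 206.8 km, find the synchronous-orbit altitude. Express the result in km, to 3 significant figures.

h_sync ≈ 364 km

A synchronous orbit has period T, so by Kepler's third law a = (μT²/4π²)^(1/3).
μT²/4π² = 6.754×10⁹ × (3.298×10⁴)² / 39.48 = 1.861×10¹⁷ m³.
a = 5.709×10⁵ m = 570.91 km.
Altitude h = a − R = 570.91 − 206.8 = 364.11 km.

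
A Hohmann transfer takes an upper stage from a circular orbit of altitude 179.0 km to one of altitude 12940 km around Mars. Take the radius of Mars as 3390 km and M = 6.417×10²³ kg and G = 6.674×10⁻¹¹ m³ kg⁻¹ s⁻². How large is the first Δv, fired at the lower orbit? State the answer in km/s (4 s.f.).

Δv ≈ 0.9738 km/s

μ = GM = 6.674×10⁻¹¹ × 6.417×10²³ = 4.283×10¹³ m³/s².
r₁ = 3390 + 179.0 = 3569.0 km = 3.5690×10⁶ m.
r₂ = 3390 + 12940 = 16330 km = 1.6330×10⁷ m.
Transfer ellipse a_t = (r₁ + r₂)/2 = 9.950×10⁶ m.
At r₁: circular v_c1 = √(μ/r₁) = 3464 m/s; transfer-periapsis v_p = √[μ(2/r₁ − 1/a_t)] = 4438 m/s.
Δv₁ = v_p − v_c1 = 973.8 m/s.
= 0.9738 km/s.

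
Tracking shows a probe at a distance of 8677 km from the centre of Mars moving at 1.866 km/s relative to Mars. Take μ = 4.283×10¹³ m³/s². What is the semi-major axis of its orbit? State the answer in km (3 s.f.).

a ≈ 6700 km

r = 8.677×10⁶ m.
Specific orbital energy ε = v²/2 − μ/r = (1866)²/2 − 4.283×10¹³/8.677×10⁶ = -3.195×10⁶ J/kg.
Since ε = −μ/(2a), a = −μ/(2ε) = 6.703×10⁶ m = 6702.5 km.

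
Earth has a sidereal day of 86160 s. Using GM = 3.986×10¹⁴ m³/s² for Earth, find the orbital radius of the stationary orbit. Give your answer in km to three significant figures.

r_sync ≈ 42200 km

A synchronous orbit has period T, so by Kepler's third law a = (μT²/4π²)^(1/3).
μT²/4π² = 3.986×10¹⁴ × (8.616×10⁴)² / 39.48 = 7.495×10²² m³.
a = 4.216×10⁷ m = 42163 km.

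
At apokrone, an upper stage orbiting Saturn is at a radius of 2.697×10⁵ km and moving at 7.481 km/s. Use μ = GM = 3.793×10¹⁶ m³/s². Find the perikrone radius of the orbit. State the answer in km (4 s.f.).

perikrone radius ≈ 66990 km

r_a = 2.697×10⁸ m.
Specific energy ε = v²/2 − μ/r = -1.127×10⁸ J/kg, so a = −μ/(2ε) = 1.683×10⁸ m.
The apsides satisfy r_p + r_a = 2a, so the perikrone radius is 2a − r_a = 6.699×10⁷ m = 66991 km.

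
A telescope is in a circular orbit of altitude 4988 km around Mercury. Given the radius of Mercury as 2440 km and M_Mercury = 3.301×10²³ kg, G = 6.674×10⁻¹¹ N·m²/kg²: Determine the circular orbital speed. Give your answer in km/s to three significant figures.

μ = GM = 6.674×10⁻¹¹ × 3.301×10²³ = 2.203×10¹³ m³/s².
r = 2440 + 4988 = 7428.0 km = 7.4280×10⁶ m.
For a circular orbit v = √(μ/r) = √(2.203×10¹³ / 7.428×10⁶) = √(2.966×10⁶) = 1722 m/s.
That is 1.722 km/s.

v ≈ 1.72 km/s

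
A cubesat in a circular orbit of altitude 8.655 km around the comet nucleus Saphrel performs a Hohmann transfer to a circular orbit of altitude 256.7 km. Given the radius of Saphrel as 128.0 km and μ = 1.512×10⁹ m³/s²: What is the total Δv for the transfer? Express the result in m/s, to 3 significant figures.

r₁ = 128.0 + 8.655 = 136.66 km = 1.3666×10⁵ m.
r₂ = 128.0 + 256.7 = 384.70 km = 3.8470×10⁵ m.
Transfer ellipse a_t = (r₁ + r₂)/2 = 2.607×10⁵ m.
At r₁: circular v_c1 = √(μ/r₁) = 105.2 m/s; transfer-periapsis v_p = √[μ(2/r₁ − 1/a_t)] = 127.8 m/s.
Δv₁ = v_p − v_c1 = 22.60 m/s.
At r₂: circular v_c2 = √(μ/r₂) = 62.69 m/s; transfer-apoapsis v_a = √[μ(2/r₂ − 1/a_t)] = 45.39 m/s.
Δv₂ = v_c2 − v_a = 17.30 m/s.
Total Δv = Δv₁ + Δv₂ = 39.90 m/s.

Δv_total ≈ 39.9 m/s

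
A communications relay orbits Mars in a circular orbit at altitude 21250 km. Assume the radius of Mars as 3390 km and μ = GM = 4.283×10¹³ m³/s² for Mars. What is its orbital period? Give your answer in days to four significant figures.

r = 3390 + 21250 = 24640 km = 2.4640×10⁷ m.
Kepler's third law: T = 2π√(r³/μ) = 2π√((2.464×10⁷)³ / 4.283×10¹³).
r³/μ = 3.493×10⁸ s², so T = 2π × 1.869×10⁴ = 1.174×10⁵ s.
Converting: 1.174×10⁵ s ÷ 86400 = 1.359 days.

T ≈ 1.359 days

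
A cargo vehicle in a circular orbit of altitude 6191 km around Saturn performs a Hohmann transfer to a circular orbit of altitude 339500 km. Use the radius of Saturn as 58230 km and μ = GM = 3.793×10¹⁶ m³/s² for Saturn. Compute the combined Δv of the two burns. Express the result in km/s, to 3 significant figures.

r₁ = 58230 + 6191 = 64421 km = 6.4421×10⁷ m.
r₂ = 58230 + 339500 = 397730 km = 3.9773×10⁸ m.
Transfer ellipse a_t = (r₁ + r₂)/2 = 2.311×10⁸ m.
At r₁: circular v_c1 = √(μ/r₁) = 24260 m/s; transfer-perikrone v_p = √[μ(2/r₁ − 1/a_t)] = 31830 m/s.
Δv₁ = v_p − v_c1 = 7569 m/s.
At r₂: circular v_c2 = √(μ/r₂) = 9766 m/s; transfer-apokrone v_a = √[μ(2/r₂ − 1/a_t)] = 5156 m/s.
Δv₂ = v_c2 − v_a = 4609 m/s.
Total Δv = Δv₁ + Δv₂ = 12180 m/s = 12.18 km/s.

Δv_total ≈ 12.2 km/s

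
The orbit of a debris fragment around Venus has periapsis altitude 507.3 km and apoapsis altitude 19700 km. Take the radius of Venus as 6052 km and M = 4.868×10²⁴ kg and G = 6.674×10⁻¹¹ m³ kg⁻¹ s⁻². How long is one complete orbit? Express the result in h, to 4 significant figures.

μ = GM = 6.674×10⁻¹¹ × 4.868×10²⁴ = 3.249×10¹⁴ m³/s².
r_p = 6052 + 507.3 = 6559.3 km = 6.5593×10⁶ m.
r_a = 6052 + 19700 = 25752 km = 2.5752×10⁷ m.
Semi-major axis a = (r_p + r_a)/2 = (6559.3 + 25752)/2 = 16156 km = 1.616×10⁷ m.
By Kepler's third law T = 2π√(a³/μ) = 2π × 3.603×10³ = 2.264×10⁴ s.
= 6.288 h.

T ≈ 6.288 h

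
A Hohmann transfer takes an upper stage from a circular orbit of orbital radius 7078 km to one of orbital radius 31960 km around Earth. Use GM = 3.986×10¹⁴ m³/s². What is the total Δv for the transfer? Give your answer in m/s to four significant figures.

Δv_total ≈ 3503 m/s

r₁ = 7078 km = 7.078×10⁶ m.
r₂ = 31960 km = 3.196×10⁷ m.
Transfer ellipse a_t = (r₁ + r₂)/2 = 1.952×10⁷ m.
At r₁: circular v_c1 = √(μ/r₁) = 7504 m/s; transfer-perigee v_p = √[μ(2/r₁ − 1/a_t)] = 9603 m/s.
Δv₁ = v_p − v_c1 = 2098 m/s.
At r₂: circular v_c2 = √(μ/r₂) = 3532 m/s; transfer-apogee v_a = √[μ(2/r₂ − 1/a_t)] = 2127 m/s.
Δv₂ = v_c2 − v_a = 1405 m/s.
Total Δv = Δv₁ + Δv₂ = 3503 m/s.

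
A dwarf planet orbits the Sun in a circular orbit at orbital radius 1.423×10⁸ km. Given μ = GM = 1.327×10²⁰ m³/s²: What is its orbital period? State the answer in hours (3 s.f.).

T ≈ 8130 hours

r = 1.423×10⁸ km = 1.423×10¹¹ m.
Kepler's third law: T = 2π√(r³/μ) = 2π√((1.423×10¹¹)³ / 1.327×10²⁰).
r³/μ = 2.171×10¹³ s², so T = 2π × 4.660×10⁶ = 2.928×10⁷ s.
Converting: 2.928×10⁷ s ÷ 3600 = 8133 hours.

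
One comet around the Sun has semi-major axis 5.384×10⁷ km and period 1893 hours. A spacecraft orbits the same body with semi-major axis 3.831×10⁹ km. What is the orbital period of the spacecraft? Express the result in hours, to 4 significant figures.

Kepler's third law: T² ∝ a³, so T₂ = T₁ (a₂/a₁)^(3/2).
a₂/a₁ = 71.16, (a₂/a₁)^(3/2) = 600.2.
T₂ = 1893 × 600.2 = 1.136×10⁶ hours.

T₂ ≈ 1.136×10⁶ hours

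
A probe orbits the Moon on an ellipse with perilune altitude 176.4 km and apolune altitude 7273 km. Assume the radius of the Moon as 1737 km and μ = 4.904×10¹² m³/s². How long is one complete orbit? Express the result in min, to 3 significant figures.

T ≈ 604 min

r_p = 1737 + 176.4 = 1913.4 km = 1.9134×10⁶ m.
r_a = 1737 + 7273 = 9010.0 km = 9.0100×10⁶ m.
Semi-major axis a = (r_p + r_a)/2 = (1913.4 + 9010.0)/2 = 5461.7 km = 5.462×10⁶ m.
By Kepler's third law T = 2π√(a³/μ) = 2π × 5.764×10³ = 3.622×10⁴ s.
= 603.6 min.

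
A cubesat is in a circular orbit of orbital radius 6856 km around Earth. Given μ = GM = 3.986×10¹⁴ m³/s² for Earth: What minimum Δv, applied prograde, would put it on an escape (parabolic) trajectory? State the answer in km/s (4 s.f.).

r = 6856 km = 6.856×10⁶ m.
Circular speed v_c = √(μ/r) = 7625 m/s.
Escape speed v_esc = √(2μ/r) = √2 × v_c = 10780 m/s.
Δv = v_esc − v_c = 3158 m/s = 3.158 km/s.

Δv ≈ 3.158 km/s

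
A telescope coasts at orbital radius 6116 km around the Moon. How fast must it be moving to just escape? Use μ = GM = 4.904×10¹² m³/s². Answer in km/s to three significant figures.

r = 6116 km = 6.116×10⁶ m.
Escape speed v_esc = √(2μ/r) = √(2 × 4.904×10¹² / 6.116×10⁶) = √(1.604×10⁶) = 1266 m/s.
= 1.266 km/s.

v_esc ≈ 1.27 km/s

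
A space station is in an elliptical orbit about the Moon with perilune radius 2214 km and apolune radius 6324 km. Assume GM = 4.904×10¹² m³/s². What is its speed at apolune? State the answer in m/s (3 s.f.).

v ≈ 634 m/s

Semi-major axis a = (r_p + r_a)/2 = 4269.0 km = 4.269×10⁶ m.
Vis-viva: v² = μ(2/r − 1/a) = 4.904×10¹² × (3.163×10⁻⁷ − 2.342×10⁻⁷) = 4.022×10⁵ m²/s².
v = 634.2 m/s.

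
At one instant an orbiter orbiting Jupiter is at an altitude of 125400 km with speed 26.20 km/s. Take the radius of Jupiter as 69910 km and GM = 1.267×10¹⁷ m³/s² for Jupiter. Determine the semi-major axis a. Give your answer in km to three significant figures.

r = 69910 + 125400 = 1.9531×10⁵ km = 1.953×10⁸ m.
Specific orbital energy ε = v²/2 − μ/r = (26200)²/2 − 1.267×10¹⁷/1.953×10⁸ = -3.055×10⁸ J/kg.
Since ε = −μ/(2a), a = −μ/(2ε) = 2.074×10⁸ m = 2.0737×10⁵ km.

a ≈ 2.07×10⁵ km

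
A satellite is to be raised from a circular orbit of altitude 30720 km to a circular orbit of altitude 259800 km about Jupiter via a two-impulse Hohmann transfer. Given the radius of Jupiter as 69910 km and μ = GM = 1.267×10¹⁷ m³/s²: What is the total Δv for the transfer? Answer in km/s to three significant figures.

r₁ = 69910 + 30720 = 100630 km = 1.0063×10⁸ m.
r₂ = 69910 + 259800 = 329710 km = 3.2971×10⁸ m.
Transfer ellipse a_t = (r₁ + r₂)/2 = 2.152×10⁸ m.
At r₁: circular v_c1 = √(μ/r₁) = 35480 m/s; transfer-perijove v_p = √[μ(2/r₁ − 1/a_t)] = 43920 m/s.
Δv₁ = v_p − v_c1 = 8440 m/s.
At r₂: circular v_c2 = √(μ/r₂) = 19600 m/s; transfer-apojove v_a = √[μ(2/r₂ − 1/a_t)] = 13410 m/s.
Δv₂ = v_c2 − v_a = 6197 m/s.
Total Δv = Δv₁ + Δv₂ = 14640 m/s = 14.64 km/s.

Δv_total ≈ 14.6 km/s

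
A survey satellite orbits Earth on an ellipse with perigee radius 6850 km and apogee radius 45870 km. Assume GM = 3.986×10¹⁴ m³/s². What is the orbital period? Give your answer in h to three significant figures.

T ≈ 11.8 h

Semi-major axis a = (r_p + r_a)/2 = (6850.0 + 45870)/2 = 26360 km = 2.636×10⁷ m.
By Kepler's third law T = 2π√(a³/μ) = 2π × 6.779×10³ = 4.259×10⁴ s.
= 11.83 h.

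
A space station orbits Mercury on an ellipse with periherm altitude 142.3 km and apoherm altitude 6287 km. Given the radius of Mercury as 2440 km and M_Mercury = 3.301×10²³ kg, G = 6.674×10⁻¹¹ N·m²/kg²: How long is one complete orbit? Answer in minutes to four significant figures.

μ = GM = 6.674×10⁻¹¹ × 3.301×10²³ = 2.203×10¹³ m³/s².
r_p = 2440 + 142.3 = 2582.3 km = 2.5823×10⁶ m.
r_a = 2440 + 6287 = 8727.0 km = 8.7270×10⁶ m.
Semi-major axis a = (r_p + r_a)/2 = (2582.3 + 8727.0)/2 = 5654.6 km = 5.655×10⁶ m.
By Kepler's third law T = 2π√(a³/μ) = 2π × 2.865×10³ = 1.800×10⁴ s.
= 300.0 minutes.

T ≈ 300.0 minutes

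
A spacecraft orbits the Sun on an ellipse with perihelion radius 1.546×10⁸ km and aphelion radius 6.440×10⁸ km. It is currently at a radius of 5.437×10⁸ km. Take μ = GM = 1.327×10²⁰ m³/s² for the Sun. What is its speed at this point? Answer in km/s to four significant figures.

v ≈ 12.48 km/s

Semi-major axis a = (r_p + r_a)/2 = 3.9930×10⁸ km = 3.993×10¹¹ m.
Vis-viva: v² = μ(2/r − 1/a) = 1.327×10²⁰ × (3.678×10⁻¹² − 2.504×10⁻¹²) = 1.558×10⁸ m²/s².
v = 12480 m/s = 12.48 km/s.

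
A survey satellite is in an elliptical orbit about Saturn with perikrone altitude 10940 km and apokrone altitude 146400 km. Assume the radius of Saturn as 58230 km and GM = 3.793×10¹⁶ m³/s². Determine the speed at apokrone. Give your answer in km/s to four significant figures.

v ≈ 9.678 km/s

r_p = 58230 + 10940 = 69170 km = 6.9170×10⁷ m.
r_a = 58230 + 146400 = 204630 km = 2.0463×10⁸ m.
Semi-major axis a = (r_p + r_a)/2 = 1.3690×10⁵ km = 1.369×10⁸ m.
Vis-viva: v² = μ(2/r − 1/a) = 3.793×10¹⁶ × (9.774×10⁻⁹ − 7.305×10⁻⁹) = 9.365×10⁷ m²/s².
v = 9678 m/s = 9.678 km/s.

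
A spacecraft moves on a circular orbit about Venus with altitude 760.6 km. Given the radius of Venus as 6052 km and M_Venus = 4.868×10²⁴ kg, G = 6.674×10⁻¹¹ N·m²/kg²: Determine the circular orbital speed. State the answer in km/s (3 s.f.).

μ = GM = 6.674×10⁻¹¹ × 4.868×10²⁴ = 3.249×10¹⁴ m³/s².
r = 6052 + 760.6 = 6812.6 km = 6.8126×10⁶ m.
For a circular orbit v = √(μ/r) = √(3.249×10¹⁴ / 6.813×10⁶) = √(4.769×10⁷) = 6906 m/s.
That is 6.906 km/s.

v ≈ 6.91 km/s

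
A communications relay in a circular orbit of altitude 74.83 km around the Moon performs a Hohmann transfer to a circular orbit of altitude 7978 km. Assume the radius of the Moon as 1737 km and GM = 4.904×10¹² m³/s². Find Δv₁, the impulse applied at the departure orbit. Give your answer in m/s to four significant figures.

Δv ≈ 490.8 m/s

r₁ = 1737 + 74.83 = 1811.8 km = 1.8118×10⁶ m.
r₂ = 1737 + 7978 = 9715.0 km = 9.7150×10⁶ m.
Transfer ellipse a_t = (r₁ + r₂)/2 = 5.763×10⁶ m.
At r₁: circular v_c1 = √(μ/r₁) = 1645 m/s; transfer-perilune v_p = √[μ(2/r₁ − 1/a_t)] = 2136 m/s.
Δv₁ = v_p − v_c1 = 490.8 m/s.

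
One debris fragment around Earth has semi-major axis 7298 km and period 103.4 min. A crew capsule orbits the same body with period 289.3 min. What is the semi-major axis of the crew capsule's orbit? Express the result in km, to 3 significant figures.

a₂ ≈ 14500 km

Kepler's third law: a³ ∝ T², so a₂ = a₁ (T₂/T₁)^(2/3).
T₂/T₁ = 2.798, (T₂/T₁)^(2/3) = 1.986.
a₂ = 7298 × 1.986 = 14490 km.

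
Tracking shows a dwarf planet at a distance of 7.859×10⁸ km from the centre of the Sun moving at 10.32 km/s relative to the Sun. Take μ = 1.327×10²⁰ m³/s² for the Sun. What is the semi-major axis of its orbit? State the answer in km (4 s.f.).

a ≈ 5.740×10⁸ km

r = 7.859×10¹¹ m.
Specific orbital energy ε = v²/2 − μ/r = (10320)²/2 − 1.327×10²⁰/7.859×10¹¹ = -1.156×10⁸ J/kg.
Since ε = −μ/(2a), a = −μ/(2ε) = 5.740×10¹¹ m = 5.7396×10⁸ km.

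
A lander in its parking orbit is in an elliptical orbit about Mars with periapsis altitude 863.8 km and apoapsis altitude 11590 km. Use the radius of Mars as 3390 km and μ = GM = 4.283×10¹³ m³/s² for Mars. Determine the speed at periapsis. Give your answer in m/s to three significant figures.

v ≈ 3960 m/s

r_p = 3390 + 863.8 = 4253.8 km = 4.2538×10⁶ m.
r_a = 3390 + 11590 = 14980 km = 1.4980×10⁷ m.
Semi-major axis a = (r_p + r_a)/2 = 9616.9 km = 9.617×10⁶ m.
Vis-viva: v² = μ(2/r − 1/a) = 4.283×10¹³ × (4.702×10⁻⁷ − 1.040×10⁻⁷) = 1.568×10⁷ m²/s².
v = 3960 m/s.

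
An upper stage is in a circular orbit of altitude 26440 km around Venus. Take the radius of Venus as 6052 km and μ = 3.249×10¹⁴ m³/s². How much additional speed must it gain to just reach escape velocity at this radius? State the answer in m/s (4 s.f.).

Δv ≈ 1310 m/s

r = 6052 + 26440 = 32492 km = 3.2492×10⁷ m.
Circular speed v_c = √(μ/r) = 3162 m/s.
Escape speed v_esc = √(2μ/r) = √2 × v_c = 4472 m/s.
Δv = v_esc − v_c = 1310 m/s.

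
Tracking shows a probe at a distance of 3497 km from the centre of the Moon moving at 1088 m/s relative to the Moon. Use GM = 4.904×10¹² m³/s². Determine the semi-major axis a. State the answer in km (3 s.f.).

a ≈ 3030 km

r = 3.497×10⁶ m.
Specific orbital energy ε = v²/2 − μ/r = (1088)²/2 − 4.904×10¹²/3.497×10⁶ = -8.105×10⁵ J/kg.
Since ε = −μ/(2a), a = −μ/(2ε) = 3.025×10⁶ m = 3025.4 km.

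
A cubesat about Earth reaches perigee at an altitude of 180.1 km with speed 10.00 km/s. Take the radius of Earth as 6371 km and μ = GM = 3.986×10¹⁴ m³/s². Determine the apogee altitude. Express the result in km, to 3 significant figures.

apogee altitude ≈ 23800 km

r_p = 6371 + 180.1 = 6551.1 km = 6.551×10⁶ m.
Specific energy ε = v²/2 − μ/r = -1.084×10⁷ J/kg, so a = −μ/(2ε) = 1.838×10⁷ m.
The apsides satisfy r_p + r_a = 2a, so the apogee radius is 2a − r_p = 3.020×10⁷ m = 30204 km.
Apogee altitude = 30204 − 6371 = 23833 km.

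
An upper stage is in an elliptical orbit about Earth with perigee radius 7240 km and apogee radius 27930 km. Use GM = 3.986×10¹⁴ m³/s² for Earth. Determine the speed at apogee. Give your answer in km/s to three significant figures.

v ≈ 2.42 km/s

Semi-major axis a = (r_p + r_a)/2 = 17585 km = 1.758×10⁷ m.
Vis-viva: v² = μ(2/r − 1/a) = 3.986×10¹⁴ × (7.161×10⁻⁸ − 5.687×10⁻⁸) = 5.876×10⁶ m²/s².
v = 2424 m/s = 2.424 km/s.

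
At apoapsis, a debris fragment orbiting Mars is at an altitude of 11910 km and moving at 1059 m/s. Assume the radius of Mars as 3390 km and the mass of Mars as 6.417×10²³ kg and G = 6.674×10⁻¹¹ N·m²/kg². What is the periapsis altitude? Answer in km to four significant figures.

periapsis altitude ≈ 442.8 km

μ = GM = 6.674×10⁻¹¹ × 6.417×10²³ = 4.283×10¹³ m³/s².
r_a = 3390 + 11910 = 15300 km = 1.530×10⁷ m.
Specific energy ε = v²/2 − μ/r = -2.238×10⁶ J/kg, so a = −μ/(2ε) = 9.566×10⁶ m.
The apsides satisfy r_p + r_a = 2a, so the periapsis radius is 2a − r_a = 3.833×10⁶ m = 3832.8 km.
Periapsis altitude = 3832.8 − 3390 = 442.77 km.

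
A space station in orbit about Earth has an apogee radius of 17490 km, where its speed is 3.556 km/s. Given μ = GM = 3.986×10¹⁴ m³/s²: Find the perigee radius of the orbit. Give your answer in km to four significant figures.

r_a = 1.749×10⁷ m.
Specific energy ε = v²/2 − μ/r = -1.647×10⁷ J/kg, so a = −μ/(2ε) = 1.210×10⁷ m.
The apsides satisfy r_p + r_a = 2a, so the perigee radius is 2a − r_a = 6.715×10⁶ m = 6715.1 km.

perigee radius ≈ 6715 km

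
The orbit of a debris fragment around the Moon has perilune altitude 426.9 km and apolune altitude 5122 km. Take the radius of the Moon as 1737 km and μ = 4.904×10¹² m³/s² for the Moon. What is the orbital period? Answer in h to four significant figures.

T ≈ 7.552 h

r_p = 1737 + 426.9 = 2163.9 km = 2.1639×10⁶ m.
r_a = 1737 + 5122 = 6859.0 km = 6.8590×10⁶ m.
Semi-major axis a = (r_p + r_a)/2 = (2163.9 + 6859.0)/2 = 4511.4 km = 4.511×10⁶ m.
By Kepler's third law T = 2π√(a³/μ) = 2π × 4.327×10³ = 2.719×10⁴ s.
= 7.552 h.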